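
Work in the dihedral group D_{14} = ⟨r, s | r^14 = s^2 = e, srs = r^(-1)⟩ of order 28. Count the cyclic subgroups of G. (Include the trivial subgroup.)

18

A cyclic subgroup of order d is generated by each of its φ(d) elements of order d, so the cyclic subgroups of order d number (#elements of order d)/φ(d).
Cyclic subgroups by order — order 1: 1; order 2: 15; order 7: 1; order 14: 1.
Total: 18.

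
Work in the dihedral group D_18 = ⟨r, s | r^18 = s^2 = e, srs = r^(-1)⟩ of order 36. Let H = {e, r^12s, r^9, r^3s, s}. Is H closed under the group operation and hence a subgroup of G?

No

|H| = 5 does not divide |G| = 36, so by Lagrange H is not a subgroup.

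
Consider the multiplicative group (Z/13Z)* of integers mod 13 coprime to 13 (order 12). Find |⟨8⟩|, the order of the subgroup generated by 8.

4

Compute successive powers of 8 mod 13: 8, 12, 5, 1; 8^4 ≡ 1 (mod 13).
So |⟨8⟩| = 4.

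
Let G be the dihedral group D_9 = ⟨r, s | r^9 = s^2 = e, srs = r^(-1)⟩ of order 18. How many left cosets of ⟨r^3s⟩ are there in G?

9

|⟨r^3s⟩| = 2 and |G| = 18.
By Lagrange, [G : H] = |G|/|H| = 18/2 = 9.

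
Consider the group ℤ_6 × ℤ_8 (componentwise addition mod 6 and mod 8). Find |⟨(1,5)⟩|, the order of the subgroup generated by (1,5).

24

The order of (1,5) in Z_6 × Z_8 is lcm(ord(1) in Z_6, ord(5) in Z_8).
ord(1) = 6 and ord(5) = 8, so |⟨(1,5)⟩| = lcm(6, 8) = 24.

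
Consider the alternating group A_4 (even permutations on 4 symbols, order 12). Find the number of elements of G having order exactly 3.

8

The elements of order 3 are: (2 3 4), (2 4 3), (1 2 3), (1 2 4), (1 3 2), (1 3 4), (1 4 2), (1 4 3).
That's 8.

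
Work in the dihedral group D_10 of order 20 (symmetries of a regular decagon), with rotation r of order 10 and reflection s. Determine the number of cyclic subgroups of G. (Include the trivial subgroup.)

14

Each element a generates a cyclic subgroup ⟨a⟩; distinct elements may generate the same one (a cyclic group of order d has φ(d) generators).
Cyclic subgroups by order — order 1: 1; order 2: 11; order 5: 1; order 10: 1.
Total: 14.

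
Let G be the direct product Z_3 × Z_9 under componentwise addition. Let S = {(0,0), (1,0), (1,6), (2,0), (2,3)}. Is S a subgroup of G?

No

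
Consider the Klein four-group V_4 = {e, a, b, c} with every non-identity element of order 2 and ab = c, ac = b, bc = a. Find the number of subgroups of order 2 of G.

|G| = 4 and 2 | 4, so subgroups of order 2 are possible by Lagrange.
The subgroups of order 2 are: {e, a}; {e, b}; {e, c}.
So G has 3 subgroups of order 2.

3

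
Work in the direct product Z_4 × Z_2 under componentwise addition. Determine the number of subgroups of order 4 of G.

|G| = 8 and 4 | 8, so subgroups of order 4 are possible by Lagrange.
The subgroups of order 4 are: {(0,0), (0,1), (2,0), (2,1)}; {(0,0), (1,0), (2,0), (3,0)}; {(0,0), (1,1), (2,0), (3,1)}.
So G has 3 subgroups of order 4.

3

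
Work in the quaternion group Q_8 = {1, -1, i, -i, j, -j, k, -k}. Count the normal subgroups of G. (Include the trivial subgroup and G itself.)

G has 6 subgroups. Checking conjugation-invariance by order — order 1: 1/1 normal; order 2: 1/1 normal; order 4: 3/3 normal; order 8: 1/1 normal.
Total normal subgroups: 6.

6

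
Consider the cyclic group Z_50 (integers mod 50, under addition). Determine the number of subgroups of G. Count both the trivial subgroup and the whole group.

6

Subgroups of the cyclic group Z_50 correspond bijectively to divisors of 50.
Divisors of 50: 1, 2, 5, 10, 25, 50.
So Z_50 has 6 subgroups.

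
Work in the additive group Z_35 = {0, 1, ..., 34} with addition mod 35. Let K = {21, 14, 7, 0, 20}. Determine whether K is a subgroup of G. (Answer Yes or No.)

No

20 ∈ K but its inverse 15 ∉ K, so K is not a subgroup.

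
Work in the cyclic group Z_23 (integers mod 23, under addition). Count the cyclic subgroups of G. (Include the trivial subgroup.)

2

A cyclic subgroup of order d is generated by each of its φ(d) elements of order d, so the cyclic subgroups of order d number (#elements of order d)/φ(d).
Cyclic subgroups by order — order 1: 1; order 23: 1.
Total: 2.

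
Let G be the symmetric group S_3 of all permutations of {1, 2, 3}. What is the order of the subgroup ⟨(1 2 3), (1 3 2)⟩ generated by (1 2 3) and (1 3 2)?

3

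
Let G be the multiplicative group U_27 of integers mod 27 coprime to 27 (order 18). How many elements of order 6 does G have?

The elements of order 6 are: 8, 17.
That's 2.

2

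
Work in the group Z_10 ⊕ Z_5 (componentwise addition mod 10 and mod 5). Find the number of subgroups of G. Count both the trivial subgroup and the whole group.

16

|G| = 50, so by Lagrange every subgroup order divides 50. Divisors: 1, 2, 5, 10, 25, 50.
Subgroups by order — order 1: 1; order 2: 1; order 5: 6; order 10: 6; order 25: 1; order 50: 1.
Total: 1 + 1 + 6 + 6 + 1 + 1 = 16.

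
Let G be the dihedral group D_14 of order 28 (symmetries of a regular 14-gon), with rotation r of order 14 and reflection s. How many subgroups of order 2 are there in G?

15

|G| = 28 and 2 | 28, so subgroups of order 2 are possible by Lagrange.
The subgroups of order 2 are: {e, r^10s}; {e, r^11s}; {e, r^12s}; {e, r^13s}; … (15 in all).
So G has 15 subgroups of order 2.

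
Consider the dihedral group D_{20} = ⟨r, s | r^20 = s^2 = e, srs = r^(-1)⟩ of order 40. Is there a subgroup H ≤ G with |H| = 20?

Yes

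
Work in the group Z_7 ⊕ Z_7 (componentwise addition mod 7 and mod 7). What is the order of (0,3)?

7

The order of (0,3) in Z_7 × Z_7 is lcm(ord(0) in Z_7, ord(3) in Z_7).
ord(0) = 1 and ord(3) = 7, so |⟨(0,3)⟩| = lcm(1, 7) = 7.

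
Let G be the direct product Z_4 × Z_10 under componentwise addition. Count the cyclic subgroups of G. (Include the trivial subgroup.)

12

Group the elements of G by the cyclic subgroup they generate; each cyclic subgroup of order d accounts for φ(d) elements.
Cyclic subgroups by order — order 1: 1; order 2: 3; order 4: 2; order 5: 1; order 10: 3; order 20: 2.
Total: 12.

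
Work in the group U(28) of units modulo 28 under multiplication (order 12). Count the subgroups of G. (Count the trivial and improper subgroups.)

10

|G| = 12, so by Lagrange every subgroup order divides 12. Divisors: 1, 2, 3, 4, 6, 12.
Subgroups by order — order 1: 1; order 2: 3; order 3: 1; order 4: 1; order 6: 3; order 12: 1.
Total: 1 + 3 + 1 + 1 + 3 + 1 = 10.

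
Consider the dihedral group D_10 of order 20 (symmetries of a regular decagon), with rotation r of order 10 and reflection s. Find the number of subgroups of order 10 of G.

3

|G| = 20 and 10 | 20, so subgroups of order 10 are possible by Lagrange.
The subgroups of order 10 are: {e, r, r^2, r^3, r^4, r^5, r^6, r^7, r^8, r^9}; {e, r^2, r^4, r^6, r^8, s, r^2s, r^4s, r^6s, r^8s}; {e, r^2, r^4, r^6, r^8, rs, r^3s, r^5s, r^7s, r^9s}.
So G has 3 subgroups of order 10.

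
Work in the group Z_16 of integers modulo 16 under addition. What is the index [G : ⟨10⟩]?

2

|⟨10⟩| = 8 and |G| = 16.
By Lagrange, [G : H] = |G|/|H| = 16/8 = 2.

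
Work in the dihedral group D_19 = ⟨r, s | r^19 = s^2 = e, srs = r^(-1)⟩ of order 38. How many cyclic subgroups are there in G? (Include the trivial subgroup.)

Group the elements of G by the cyclic subgroup they generate; each cyclic subgroup of order d accounts for φ(d) elements.
Cyclic subgroups by order — order 1: 1; order 2: 19; order 19: 1.
Total: 21.

21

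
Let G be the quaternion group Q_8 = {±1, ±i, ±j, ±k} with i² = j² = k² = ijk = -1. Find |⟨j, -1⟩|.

4

|⟨j⟩| = 4 and |⟨-1⟩| = 2, so |H| is a multiple of lcm(4, 2) = 4 and divides |G| = 8.
Closing under the operation: H = {1, -1, j, -j}, so |H| = 4.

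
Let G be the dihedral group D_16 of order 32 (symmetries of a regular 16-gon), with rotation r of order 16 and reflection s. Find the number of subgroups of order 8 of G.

|G| = 32 and 8 | 32, so subgroups of order 8 are possible by Lagrange.
The subgroups of order 8 are: {e, r^2, r^4, r^6, r^8, r^10, r^12, r^14}; {e, r^4, r^8, r^12, r^2s, r^6s, r^10s, r^14s}; {e, r^4, r^8, r^12, r^3s, r^7s, r^11s, r^15s}; {e, r^4, r^8, r^12, s, r^4s, r^8s, r^12s}; … (5 in all).
So G has 5 subgroups of order 8.

5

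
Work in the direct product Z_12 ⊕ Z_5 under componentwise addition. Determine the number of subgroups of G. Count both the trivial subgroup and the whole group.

12

|G| = 60, so by Lagrange every subgroup order divides 60. Divisors: 1, 2, 3, 4, 5, 6, 10, 12, 15, 20, 30, 60.
Subgroups by order — order 1: 1; order 2: 1; order 3: 1; order 4: 1; order 5: 1; order 6: 1; order 10: 1; order 12: 1; order 15: 1; order 20: 1; order 30: 1; order 60: 1.
Total: 1 + 1 + 1 + 1 + 1 + 1 + 1 + 1 + 1 + 1 + 1 + 1 = 12.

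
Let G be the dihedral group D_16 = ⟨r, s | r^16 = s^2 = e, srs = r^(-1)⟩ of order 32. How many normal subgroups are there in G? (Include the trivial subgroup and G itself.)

G has 36 subgroups. Checking conjugation-invariance by order — order 1: 1/1 normal; order 2: 1/17 normal; order 4: 1/9 normal; order 8: 1/5 normal; order 16: 3/3 normal; order 32: 1/1 normal.
Total normal subgroups: 8.

8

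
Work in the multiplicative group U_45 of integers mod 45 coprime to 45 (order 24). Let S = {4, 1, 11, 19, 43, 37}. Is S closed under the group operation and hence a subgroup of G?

4 ∈ S but its inverse 34 ∉ S, so S is not a subgroup.

No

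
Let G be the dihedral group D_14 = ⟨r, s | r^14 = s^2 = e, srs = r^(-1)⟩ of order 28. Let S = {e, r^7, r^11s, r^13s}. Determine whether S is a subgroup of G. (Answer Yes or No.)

No

Closure fails: r^11s · r^13s = r^12 ∉ S. So S is not a subgroup.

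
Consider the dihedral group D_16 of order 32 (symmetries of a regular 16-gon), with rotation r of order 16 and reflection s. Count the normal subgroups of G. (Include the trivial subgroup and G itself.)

G has 36 subgroups. Checking conjugation-invariance by order — order 1: 1/1 normal; order 2: 1/17 normal; order 4: 1/9 normal; order 8: 1/5 normal; order 16: 3/3 normal; order 32: 1/1 normal.
Total normal subgroups: 8.

8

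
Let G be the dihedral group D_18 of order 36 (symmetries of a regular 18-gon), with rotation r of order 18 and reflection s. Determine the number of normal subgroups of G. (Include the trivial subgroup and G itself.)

G has 45 subgroups. Checking conjugation-invariance by order — order 1: 1/1 normal; order 2: 1/19 normal; order 3: 1/1 normal; order 4: 0/9 normal; order 6: 1/7 normal; order 9: 1/1 normal; order 12: 0/3 normal; order 18: 3/3 normal; order 36: 1/1 normal.
Total normal subgroups: 9.

9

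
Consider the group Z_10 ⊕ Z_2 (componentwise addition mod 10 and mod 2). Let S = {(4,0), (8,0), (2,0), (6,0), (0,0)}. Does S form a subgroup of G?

|S| = 5 divides |G| = 20, consistent with Lagrange.
S contains the identity, every element's inverse is in S, and S is closed under +: it is a subgroup.
In fact S = ⟨(4,0)⟩.

Yes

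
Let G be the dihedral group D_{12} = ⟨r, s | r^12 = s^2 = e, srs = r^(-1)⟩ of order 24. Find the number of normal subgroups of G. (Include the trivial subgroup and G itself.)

G has 34 subgroups. Checking conjugation-invariance by order — order 1: 1/1 normal; order 2: 1/13 normal; order 3: 1/1 normal; order 4: 1/7 normal; order 6: 1/5 normal; order 8: 0/3 normal; order 12: 3/3 normal; order 24: 1/1 normal.
Total normal subgroups: 9.

9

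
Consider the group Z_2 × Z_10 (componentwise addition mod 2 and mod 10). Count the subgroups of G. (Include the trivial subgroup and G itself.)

10

|G| = 20, so by Lagrange every subgroup order divides 20. Divisors: 1, 2, 4, 5, 10, 20.
Subgroups by order — order 1: 1; order 2: 3; order 4: 1; order 5: 1; order 10: 3; order 20: 1.
Total: 1 + 3 + 1 + 1 + 3 + 1 = 10.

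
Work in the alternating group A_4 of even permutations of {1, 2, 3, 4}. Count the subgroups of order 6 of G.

|G| = 12 and 6 | 12, so subgroups of order 6 are possible by Lagrange.
Checking all subgroups of G, none has order 6.
So G has 0 subgroups of order 6.

0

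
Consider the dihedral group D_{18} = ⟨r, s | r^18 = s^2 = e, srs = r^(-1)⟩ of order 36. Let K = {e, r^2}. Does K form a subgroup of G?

No

r^2 ∈ K but its inverse r^16 ∉ K, so K is not a subgroup.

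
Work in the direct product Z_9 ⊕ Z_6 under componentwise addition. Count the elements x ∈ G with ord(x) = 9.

An element (a,b) has order lcm(ord(a), ord(b)); count pairs with lcm equal to 9.
Enumerating gives 18 such elements.

18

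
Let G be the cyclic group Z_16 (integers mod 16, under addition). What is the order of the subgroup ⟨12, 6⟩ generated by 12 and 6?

8

|⟨12⟩| = 4 and |⟨6⟩| = 8, so |H| is a multiple of lcm(4, 8) = 8 and divides |G| = 16.
Closing under the operation: H = {0, 2, 4, 6, 8, 10, 12, 14}, so |H| = 8.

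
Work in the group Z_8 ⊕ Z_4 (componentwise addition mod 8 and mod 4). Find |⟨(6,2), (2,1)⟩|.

|⟨(6,2)⟩| = 4 and |⟨(2,1)⟩| = 4, so |H| is a multiple of lcm(4, 4) = 4 and divides |G| = 32.
Closing under the operation: H = {(0,0), (0,1), (0,2), (0,3), (2,0), (2,1), (2,2), (2,3), (4,0), (4,1), (4,2), (4,3), (6,0), (6,1), (6,2), (6,3)}, so |H| = 16.

16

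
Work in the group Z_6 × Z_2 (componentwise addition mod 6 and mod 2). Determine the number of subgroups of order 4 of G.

|G| = 12 and 4 | 12, so subgroups of order 4 are possible by Lagrange.
The subgroups of order 4 are: {(0,0), (0,1), (3,0), (3,1)}.
So G has 1 subgroup of order 4.

1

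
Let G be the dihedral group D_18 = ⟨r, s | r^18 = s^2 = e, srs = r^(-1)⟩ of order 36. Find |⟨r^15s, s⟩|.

|⟨r^15s⟩| = 2 and |⟨s⟩| = 2, so |H| is a multiple of lcm(2, 2) = 2 and divides |G| = 36.
Closing under the operation: H = {e, r^3, r^6, r^9, r^12, r^15, s, r^3s, r^6s, r^9s, r^12s, r^15s}, so |H| = 12.

12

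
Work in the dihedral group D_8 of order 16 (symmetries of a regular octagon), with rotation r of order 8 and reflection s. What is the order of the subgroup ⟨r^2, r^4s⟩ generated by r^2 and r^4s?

8

|⟨r^2⟩| = 4 and |⟨r^4s⟩| = 2, so |H| is a multiple of lcm(4, 2) = 4 and divides |G| = 16.
Closing under the operation: H = {e, r^2, r^4, r^6, s, r^2s, r^4s, r^6s}, so |H| = 8.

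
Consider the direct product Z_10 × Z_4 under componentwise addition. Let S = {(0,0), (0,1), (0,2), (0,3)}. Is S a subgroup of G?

|S| = 4 divides |G| = 40, consistent with Lagrange.
S contains the identity, every element's inverse is in S, and S is closed under +: it is a subgroup.
In fact S = ⟨(0,1)⟩.

Yes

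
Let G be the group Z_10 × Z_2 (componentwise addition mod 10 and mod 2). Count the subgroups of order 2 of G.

3

|G| = 20 and 2 | 20, so subgroups of order 2 are possible by Lagrange.
The subgroups of order 2 are: {(0,0), (0,1)}; {(0,0), (5,0)}; {(0,0), (5,1)}.
So G has 3 subgroups of order 2.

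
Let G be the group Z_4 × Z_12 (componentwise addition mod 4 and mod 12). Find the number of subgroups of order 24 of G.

|G| = 48 and 24 | 48, so subgroups of order 24 are possible by Lagrange.
The subgroups of order 24 are: {(0,0), (0,1), (0,2), (0,3), (0,4), (0,5), (0,6), (0,7), (0,8), (0,9), (0,10), (0,11), (2,0), (2,1), (2,2), (2,3), (2,4), (2,5), (2,6), (2,7), (2,8), (2,9), (2,10), (2,11)}; {(0,0), (0,2), (0,4), (0,6), (0,8), (0,10), (1,0), (1,2), (1,4), (1,6), (1,8), (1,10), (2,0), (2,2), (2,4), (2,6), (2,8), (2,10), (3,0), (3,2), (3,4), (3,6), (3,8), (3,10)}; {(0,0), (0,2), (0,4), (0,6), (0,8), (0,10), (1,1), (1,3), (1,5), (1,7), (1,9), (1,11), (2,0), (2,2), (2,4), (2,6), (2,8), (2,10), (3,1), (3,3), (3,5), (3,7), (3,9), (3,11)}.
So G has 3 subgroups of order 24.

3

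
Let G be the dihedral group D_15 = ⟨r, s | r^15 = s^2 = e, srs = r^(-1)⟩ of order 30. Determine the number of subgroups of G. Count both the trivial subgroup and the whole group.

28

|G| = 30, so by Lagrange every subgroup order divides 30. Divisors: 1, 2, 3, 5, 6, 10, 15, 30.
Subgroups by order — order 1: 1; order 2: 15; order 3: 1; order 5: 1; order 6: 5; order 10: 3; order 15: 1; order 30: 1.
Total: 1 + 15 + 1 + 1 + 5 + 3 + 1 + 1 = 28.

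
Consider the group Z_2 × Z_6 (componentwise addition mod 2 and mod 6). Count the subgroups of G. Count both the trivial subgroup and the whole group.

|G| = 12, so by Lagrange every subgroup order divides 12. Divisors: 1, 2, 3, 4, 6, 12.
Subgroups by order — order 1: 1; order 2: 3; order 3: 1; order 4: 1; order 6: 3; order 12: 1.
Total: 1 + 3 + 1 + 1 + 3 + 1 = 10.

10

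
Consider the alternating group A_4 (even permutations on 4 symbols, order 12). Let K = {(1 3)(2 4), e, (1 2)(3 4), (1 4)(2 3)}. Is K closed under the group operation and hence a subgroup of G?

|K| = 4 divides |G| = 12, consistent with Lagrange.
K contains the identity, every element's inverse is in K, and K is closed under ∘: it is a subgroup.

Yes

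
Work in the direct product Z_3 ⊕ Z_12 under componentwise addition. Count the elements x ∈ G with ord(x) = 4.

2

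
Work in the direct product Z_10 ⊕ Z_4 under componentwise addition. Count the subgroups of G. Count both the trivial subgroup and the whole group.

|G| = 40, so by Lagrange every subgroup order divides 40. Divisors: 1, 2, 4, 5, 8, 10, 20, 40.
Subgroups by order — order 1: 1; order 2: 3; order 4: 3; order 5: 1; order 8: 1; order 10: 3; order 20: 3; order 40: 1.
Total: 1 + 3 + 3 + 1 + 1 + 3 + 3 + 1 = 16.

16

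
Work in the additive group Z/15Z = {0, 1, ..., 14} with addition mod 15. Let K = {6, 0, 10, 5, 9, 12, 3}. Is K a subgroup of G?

No

|K| = 7 does not divide |G| = 15, so by Lagrange K is not a subgroup.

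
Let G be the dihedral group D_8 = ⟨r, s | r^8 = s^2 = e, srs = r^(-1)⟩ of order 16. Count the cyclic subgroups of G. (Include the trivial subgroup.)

12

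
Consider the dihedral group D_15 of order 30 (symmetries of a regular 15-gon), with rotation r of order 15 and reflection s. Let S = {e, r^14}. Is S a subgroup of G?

r^14 ∈ S but its inverse r ∉ S, so S is not a subgroup.

No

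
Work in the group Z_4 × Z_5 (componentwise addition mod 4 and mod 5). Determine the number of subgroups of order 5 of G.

1

|G| = 20 and 5 | 20, so subgroups of order 5 are possible by Lagrange.
The subgroups of order 5 are: {(0,0), (0,1), (0,2), (0,3), (0,4)}.
So G has 1 subgroup of order 5.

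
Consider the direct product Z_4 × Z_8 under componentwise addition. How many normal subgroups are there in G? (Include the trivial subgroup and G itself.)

22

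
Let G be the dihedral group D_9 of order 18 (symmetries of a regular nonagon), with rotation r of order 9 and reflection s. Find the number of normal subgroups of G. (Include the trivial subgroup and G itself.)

G has 16 subgroups. Checking conjugation-invariance by order — order 1: 1/1 normal; order 2: 0/9 normal; order 3: 1/1 normal; order 6: 0/3 normal; order 9: 1/1 normal; order 18: 1/1 normal.
Total normal subgroups: 4.

4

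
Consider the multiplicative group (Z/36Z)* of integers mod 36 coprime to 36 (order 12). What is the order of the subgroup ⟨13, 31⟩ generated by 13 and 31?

6

|⟨13⟩| = 3 and |⟨31⟩| = 6, so |H| is a multiple of lcm(3, 6) = 6 and divides |G| = 12.
Closing under the operation: H = {1, 7, 13, 19, 25, 31}, so |H| = 6.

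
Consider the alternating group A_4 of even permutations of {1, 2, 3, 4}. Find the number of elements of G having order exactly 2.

The elements of order 2 are: (1 2)(3 4), (1 3)(2 4), (1 4)(2 3).
That's 3.

3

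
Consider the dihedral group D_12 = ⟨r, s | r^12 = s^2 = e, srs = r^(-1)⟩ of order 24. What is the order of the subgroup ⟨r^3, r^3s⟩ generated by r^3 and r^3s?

|⟨r^3⟩| = 4 and |⟨r^3s⟩| = 2, so |H| is a multiple of lcm(4, 2) = 4 and divides |G| = 24.
Closing under the operation: H = {e, r^3, r^6, r^9, s, r^3s, r^6s, r^9s}, so |H| = 8.

8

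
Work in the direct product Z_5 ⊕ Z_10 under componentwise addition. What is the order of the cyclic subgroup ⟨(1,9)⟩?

10

The order of (1,9) in Z_5 × Z_10 is lcm(ord(1) in Z_5, ord(9) in Z_10).
ord(1) = 5 and ord(9) = 10, so |⟨(1,9)⟩| = lcm(5, 10) = 10.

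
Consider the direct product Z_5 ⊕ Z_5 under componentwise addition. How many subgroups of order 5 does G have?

6

|G| = 25 and 5 | 25, so subgroups of order 5 are possible by Lagrange.
The subgroups of order 5 are: {(0,0), (0,1), (0,2), (0,3), (0,4)}; {(0,0), (1,0), (2,0), (3,0), (4,0)}; {(0,0), (1,1), (2,2), (3,3), (4,4)}; {(0,0), (1,2), (2,4), (3,1), (4,3)}; … (6 in all).
So G has 6 subgroups of order 5.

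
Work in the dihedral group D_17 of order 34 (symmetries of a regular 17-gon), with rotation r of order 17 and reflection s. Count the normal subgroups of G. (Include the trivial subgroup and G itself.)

3

G has 20 subgroups. Checking conjugation-invariance by order — order 1: 1/1 normal; order 2: 0/17 normal; order 17: 1/1 normal; order 34: 1/1 normal.
Total normal subgroups: 3.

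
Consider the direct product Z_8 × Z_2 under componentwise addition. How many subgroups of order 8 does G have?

3

|G| = 16 and 8 | 16, so subgroups of order 8 are possible by Lagrange.
The subgroups of order 8 are: {(0,0), (0,1), (2,0), (2,1), (4,0), (4,1), (6,0), (6,1)}; {(0,0), (1,0), (2,0), (3,0), (4,0), (5,0), (6,0), (7,0)}; {(0,0), (1,1), (2,0), (3,1), (4,0), (5,1), (6,0), (7,1)}.
So G has 3 subgroups of order 8.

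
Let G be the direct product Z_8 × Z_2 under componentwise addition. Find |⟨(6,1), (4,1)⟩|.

|⟨(6,1)⟩| = 4 and |⟨(4,1)⟩| = 2, so |H| is a multiple of lcm(4, 2) = 4 and divides |G| = 16.
Closing under the operation: H = {(0,0), (0,1), (2,0), (2,1), (4,0), (4,1), (6,0), (6,1)}, so |H| = 8.

8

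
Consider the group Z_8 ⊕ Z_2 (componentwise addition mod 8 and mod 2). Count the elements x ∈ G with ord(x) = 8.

8

An element (a,b) has order lcm(ord(a), ord(b)); count pairs with lcm equal to 8.
Enumerating gives 8 such elements.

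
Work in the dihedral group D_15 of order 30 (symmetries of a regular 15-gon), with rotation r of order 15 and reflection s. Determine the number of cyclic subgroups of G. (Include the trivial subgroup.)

Group the elements of G by the cyclic subgroup they generate; each cyclic subgroup of order d accounts for φ(d) elements.
Cyclic subgroups by order — order 1: 1; order 2: 15; order 3: 1; order 5: 1; order 15: 1.
Total: 19.

19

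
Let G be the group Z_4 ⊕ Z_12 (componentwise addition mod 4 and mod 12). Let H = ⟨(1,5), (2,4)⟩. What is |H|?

24

|⟨(1,5)⟩| = 12 and |⟨(2,4)⟩| = 6, so |H| is a multiple of lcm(12, 6) = 12 and divides |G| = 48.
Closing under the operation: H = {(0,0), (0,2), (0,4), (0,6), (0,8), (0,10), (1,1), (1,3), (1,5), (1,7), (1,9), (1,11), (2,0), (2,2), (2,4), (2,6), (2,8), (2,10), (3,1), (3,3), (3,5), (3,7), (3,9), (3,11)}, so |H| = 24.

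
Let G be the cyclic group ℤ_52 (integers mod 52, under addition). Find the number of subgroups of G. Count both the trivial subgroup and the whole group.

6

Subgroups of the cyclic group ℤ_52 correspond bijectively to divisors of 52.
Divisors of 52: 1, 2, 4, 13, 26, 52.
So ℤ_52 has 6 subgroups.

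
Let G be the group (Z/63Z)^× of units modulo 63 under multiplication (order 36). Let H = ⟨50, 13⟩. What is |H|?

12

|⟨50⟩| = 6 and |⟨13⟩| = 6, so |H| is a multiple of lcm(6, 6) = 6 and divides |G| = 36.
Closing under the operation: H = {1, 8, 13, 20, 22, 29, 34, 41, 43, 50, 55, 62}, so |H| = 12.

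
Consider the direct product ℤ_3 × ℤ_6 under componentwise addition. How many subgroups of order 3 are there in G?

4

|G| = 18 and 3 | 18, so subgroups of order 3 are possible by Lagrange.
The subgroups of order 3 are: {(0,0), (0,2), (0,4)}; {(0,0), (1,0), (2,0)}; {(0,0), (1,2), (2,4)}; {(0,0), (1,4), (2,2)}.
So G has 4 subgroups of order 3.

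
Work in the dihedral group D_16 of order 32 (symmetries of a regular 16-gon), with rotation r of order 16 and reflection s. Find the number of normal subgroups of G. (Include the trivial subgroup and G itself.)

8

G has 36 subgroups. Checking conjugation-invariance by order — order 1: 1/1 normal; order 2: 1/17 normal; order 4: 1/9 normal; order 8: 1/5 normal; order 16: 3/3 normal; order 32: 1/1 normal.
Total normal subgroups: 8.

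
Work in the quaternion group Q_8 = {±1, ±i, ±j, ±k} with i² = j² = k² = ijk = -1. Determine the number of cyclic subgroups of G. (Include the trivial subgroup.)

5

Group the elements of G by the cyclic subgroup they generate; each cyclic subgroup of order d accounts for φ(d) elements.
Cyclic subgroups by order — order 1: 1; order 2: 1; order 4: 3.
Total: 5.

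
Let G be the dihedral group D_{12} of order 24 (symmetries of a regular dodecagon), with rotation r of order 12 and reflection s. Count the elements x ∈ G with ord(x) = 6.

2

The elements of order 6 are: r^2, r^10.
That's 2.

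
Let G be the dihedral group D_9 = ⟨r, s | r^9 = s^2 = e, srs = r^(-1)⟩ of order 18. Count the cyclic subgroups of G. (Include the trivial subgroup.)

12

Each element a generates a cyclic subgroup ⟨a⟩; distinct elements may generate the same one (a cyclic group of order d has φ(d) generators).
Cyclic subgroups by order — order 1: 1; order 2: 9; order 3: 1; order 9: 1.
Total: 12.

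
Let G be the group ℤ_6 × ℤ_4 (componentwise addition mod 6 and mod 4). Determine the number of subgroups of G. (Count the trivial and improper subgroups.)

16

|G| = 24, so by Lagrange every subgroup order divides 24. Divisors: 1, 2, 3, 4, 6, 8, 12, 24.
Subgroups by order — order 1: 1; order 2: 3; order 3: 1; order 4: 3; order 6: 3; order 8: 1; order 12: 3; order 24: 1.
Total: 1 + 3 + 1 + 3 + 3 + 1 + 3 + 1 = 16.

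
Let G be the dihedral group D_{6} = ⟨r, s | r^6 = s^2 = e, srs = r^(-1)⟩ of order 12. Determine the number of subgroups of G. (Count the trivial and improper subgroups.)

16

|G| = 12, so by Lagrange every subgroup order divides 12. Divisors: 1, 2, 3, 4, 6, 12.
Subgroups by order — order 1: 1; order 2: 7; order 3: 1; order 4: 3; order 6: 3; order 12: 1.
Total: 1 + 7 + 1 + 3 + 3 + 1 = 16.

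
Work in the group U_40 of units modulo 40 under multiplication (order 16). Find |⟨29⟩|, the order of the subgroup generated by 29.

Compute successive powers of 29 mod 40: 29, 1; 29^2 ≡ 1 (mod 40).
So |⟨29⟩| = 2.

2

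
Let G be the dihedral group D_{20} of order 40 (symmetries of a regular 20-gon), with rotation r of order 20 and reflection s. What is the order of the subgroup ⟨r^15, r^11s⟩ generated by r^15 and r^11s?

8

|⟨r^15⟩| = 4 and |⟨r^11s⟩| = 2, so |H| is a multiple of lcm(4, 2) = 4 and divides |G| = 40.
Closing under the operation: H = {e, r^5, r^10, r^15, rs, r^6s, r^11s, r^16s}, so |H| = 8.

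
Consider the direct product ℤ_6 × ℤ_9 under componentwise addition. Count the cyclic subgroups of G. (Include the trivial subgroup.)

16

Each element a generates a cyclic subgroup ⟨a⟩; distinct elements may generate the same one (a cyclic group of order d has φ(d) generators).
Cyclic subgroups by order — order 1: 1; order 2: 1; order 3: 4; order 6: 4; order 9: 3; order 18: 3.
Total: 16.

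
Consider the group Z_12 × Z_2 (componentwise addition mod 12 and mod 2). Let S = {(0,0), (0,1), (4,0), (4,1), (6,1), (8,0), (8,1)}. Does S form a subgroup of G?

|S| = 7 does not divide |G| = 24, so by Lagrange S is not a subgroup.

No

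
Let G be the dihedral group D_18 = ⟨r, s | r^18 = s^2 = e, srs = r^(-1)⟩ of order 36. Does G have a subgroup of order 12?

12 | 36. A subgroup of order 12 is {e, r^3, r^6, r^9, r^12, r^15, rs, r^4s, r^7s, r^10s, r^13s, r^16s}.

Yes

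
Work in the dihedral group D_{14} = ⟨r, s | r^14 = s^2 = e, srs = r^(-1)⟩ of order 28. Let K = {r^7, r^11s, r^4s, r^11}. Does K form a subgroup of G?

The identity e ∉ K, so K is not a subgroup.

No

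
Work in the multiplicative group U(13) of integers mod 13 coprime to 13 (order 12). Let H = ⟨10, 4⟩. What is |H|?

|⟨10⟩| = 6 and |⟨4⟩| = 6, so |H| is a multiple of lcm(6, 6) = 6 and divides |G| = 12.
Closing under the operation: H = {1, 3, 4, 9, 10, 12}, so |H| = 6.

6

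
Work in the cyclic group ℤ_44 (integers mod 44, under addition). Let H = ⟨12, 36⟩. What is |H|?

11

|⟨12⟩| = 11 and |⟨36⟩| = 11, so |H| is a multiple of lcm(11, 11) = 11 and divides |G| = 44.
Closing under the operation: H = {0, 4, 8, 12, 16, 20, 24, 28, 32, 36, 40}, so |H| = 11.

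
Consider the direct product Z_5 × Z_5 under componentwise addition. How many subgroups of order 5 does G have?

6

|G| = 25 and 5 | 25, so subgroups of order 5 are possible by Lagrange.
The subgroups of order 5 are: {(0,0), (0,1), (0,2), (0,3), (0,4)}; {(0,0), (1,0), (2,0), (3,0), (4,0)}; {(0,0), (1,1), (2,2), (3,3), (4,4)}; {(0,0), (1,2), (2,4), (3,1), (4,3)}; … (6 in all).
So G has 6 subgroups of order 5.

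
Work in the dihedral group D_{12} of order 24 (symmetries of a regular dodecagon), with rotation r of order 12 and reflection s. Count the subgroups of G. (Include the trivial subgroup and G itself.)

34

|G| = 24, so by Lagrange every subgroup order divides 24. Divisors: 1, 2, 3, 4, 6, 8, 12, 24.
Subgroups by order — order 1: 1; order 2: 13; order 3: 1; order 4: 7; order 6: 5; order 8: 3; order 12: 3; order 24: 1.
Total: 1 + 13 + 1 + 7 + 5 + 3 + 3 + 1 = 34.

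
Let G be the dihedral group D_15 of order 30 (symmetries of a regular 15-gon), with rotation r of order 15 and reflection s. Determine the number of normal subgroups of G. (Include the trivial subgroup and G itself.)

G has 28 subgroups. Checking conjugation-invariance by order — order 1: 1/1 normal; order 2: 0/15 normal; order 3: 1/1 normal; order 5: 1/1 normal; order 6: 0/5 normal; order 10: 0/3 normal; order 15: 1/1 normal; order 30: 1/1 normal.
Total normal subgroups: 5.

5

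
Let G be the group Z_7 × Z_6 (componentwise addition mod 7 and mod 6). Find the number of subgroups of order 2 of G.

|G| = 42 and 2 | 42, so subgroups of order 2 are possible by Lagrange.
The subgroups of order 2 are: {(0,0), (0,3)}.
So G has 1 subgroup of order 2.

1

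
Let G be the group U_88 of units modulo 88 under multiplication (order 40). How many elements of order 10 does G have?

28

Enumerating element orders in G gives 28 elements of order 10.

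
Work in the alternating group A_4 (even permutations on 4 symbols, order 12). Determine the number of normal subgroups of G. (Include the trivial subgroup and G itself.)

3

G has 10 subgroups. Checking conjugation-invariance by order — order 1: 1/1 normal; order 2: 0/3 normal; order 3: 0/4 normal; order 4: 1/1 normal; order 12: 1/1 normal.
Total normal subgroups: 3.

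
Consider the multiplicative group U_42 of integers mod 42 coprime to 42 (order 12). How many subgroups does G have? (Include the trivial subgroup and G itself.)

10

|G| = 12, so by Lagrange every subgroup order divides 12. Divisors: 1, 2, 3, 4, 6, 12.
Subgroups by order — order 1: 1; order 2: 3; order 3: 1; order 4: 1; order 6: 3; order 12: 1.
Total: 1 + 3 + 1 + 1 + 3 + 1 = 10.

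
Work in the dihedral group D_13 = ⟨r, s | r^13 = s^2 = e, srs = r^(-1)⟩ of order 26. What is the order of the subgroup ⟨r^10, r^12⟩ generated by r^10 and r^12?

|⟨r^10⟩| = 13 and |⟨r^12⟩| = 13, so |H| is a multiple of lcm(13, 13) = 13 and divides |G| = 26.
Closing under the operation: H = {e, r, r^2, r^3, r^4, r^5, r^6, r^7, r^8, r^9, r^10, r^11, r^12}, so |H| = 13.

13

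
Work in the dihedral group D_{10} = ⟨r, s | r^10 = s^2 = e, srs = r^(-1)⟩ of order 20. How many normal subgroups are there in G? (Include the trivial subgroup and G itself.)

7

G has 22 subgroups. Checking conjugation-invariance by order — order 1: 1/1 normal; order 2: 1/11 normal; order 4: 0/5 normal; order 5: 1/1 normal; order 10: 3/3 normal; order 20: 1/1 normal.
Total normal subgroups: 7.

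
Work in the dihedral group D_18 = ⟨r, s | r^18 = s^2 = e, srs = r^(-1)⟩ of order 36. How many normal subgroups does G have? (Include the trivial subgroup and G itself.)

G has 45 subgroups. Checking conjugation-invariance by order — order 1: 1/1 normal; order 2: 1/19 normal; order 3: 1/1 normal; order 4: 0/9 normal; order 6: 1/7 normal; order 9: 1/1 normal; order 12: 0/3 normal; order 18: 3/3 normal; order 36: 1/1 normal.
Total normal subgroups: 9.

9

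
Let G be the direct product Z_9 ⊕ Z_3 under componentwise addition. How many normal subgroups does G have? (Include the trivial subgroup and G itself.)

G is abelian, so every subgroup is normal.
G has 10 subgroups in total, hence 10 normal subgroups.

10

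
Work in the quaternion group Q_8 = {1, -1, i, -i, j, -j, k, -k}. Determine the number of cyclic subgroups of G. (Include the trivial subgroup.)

5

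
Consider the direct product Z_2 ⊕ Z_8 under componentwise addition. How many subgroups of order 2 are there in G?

3

|G| = 16 and 2 | 16, so subgroups of order 2 are possible by Lagrange.
The subgroups of order 2 are: {(0,0), (0,4)}; {(0,0), (1,0)}; {(0,0), (1,4)}.
So G has 3 subgroups of order 2.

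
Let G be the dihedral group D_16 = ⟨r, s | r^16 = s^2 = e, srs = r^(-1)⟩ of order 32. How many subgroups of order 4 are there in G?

|G| = 32 and 4 | 32, so subgroups of order 4 are possible by Lagrange.
The subgroups of order 4 are: {e, r^8, r^2s, r^10s}; {e, r^8, r^3s, r^11s}; {e, r^4, r^8, r^12}; {e, r^8, r^4s, r^12s}; … (9 in all).
So G has 9 subgroups of order 4.

9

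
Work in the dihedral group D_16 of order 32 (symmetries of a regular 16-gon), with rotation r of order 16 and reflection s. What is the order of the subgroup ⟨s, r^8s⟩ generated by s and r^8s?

4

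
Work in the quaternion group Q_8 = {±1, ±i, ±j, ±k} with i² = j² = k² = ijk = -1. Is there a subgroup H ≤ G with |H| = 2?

2 | 8. A subgroup of order 2 is {1, -1}.

Yes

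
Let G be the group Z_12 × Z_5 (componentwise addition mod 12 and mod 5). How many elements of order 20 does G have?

An element (a,b) has order lcm(ord(a), ord(b)); count pairs with lcm equal to 20.
Enumerating gives 8 such elements.

8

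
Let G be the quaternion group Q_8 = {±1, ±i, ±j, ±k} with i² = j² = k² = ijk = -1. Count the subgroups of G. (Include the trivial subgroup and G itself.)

6

|G| = 8, so by Lagrange every subgroup order divides 8. Divisors: 1, 2, 4, 8.
Subgroups by order — order 1: 1; order 2: 1; order 4: 3; order 8: 1.
Total: 1 + 1 + 3 + 1 = 6.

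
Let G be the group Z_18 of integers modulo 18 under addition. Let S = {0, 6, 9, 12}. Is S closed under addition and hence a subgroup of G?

No

|S| = 4 does not divide |G| = 18, so by Lagrange S is not a subgroup.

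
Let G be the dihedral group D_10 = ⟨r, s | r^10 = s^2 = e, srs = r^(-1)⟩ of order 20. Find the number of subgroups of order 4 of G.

|G| = 20 and 4 | 20, so subgroups of order 4 are possible by Lagrange.
The subgroups of order 4 are: {e, r^5, r^2s, r^7s}; {e, r^5, r^3s, r^8s}; {e, r^5, r^4s, r^9s}; {e, r^5, s, r^5s}; … (5 in all).
So G has 5 subgroups of order 4.

5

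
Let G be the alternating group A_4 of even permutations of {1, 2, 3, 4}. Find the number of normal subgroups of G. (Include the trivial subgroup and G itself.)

3

G has 10 subgroups. Checking conjugation-invariance by order — order 1: 1/1 normal; order 2: 0/3 normal; order 3: 0/4 normal; order 4: 1/1 normal; order 12: 1/1 normal.
Total normal subgroups: 3.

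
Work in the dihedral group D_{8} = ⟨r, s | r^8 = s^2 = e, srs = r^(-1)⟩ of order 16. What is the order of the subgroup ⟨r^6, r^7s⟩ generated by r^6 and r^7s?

|⟨r^6⟩| = 4 and |⟨r^7s⟩| = 2, so |H| is a multiple of lcm(4, 2) = 4 and divides |G| = 16.
Closing under the operation: H = {e, r^2, r^4, r^6, rs, r^3s, r^5s, r^7s}, so |H| = 8.

8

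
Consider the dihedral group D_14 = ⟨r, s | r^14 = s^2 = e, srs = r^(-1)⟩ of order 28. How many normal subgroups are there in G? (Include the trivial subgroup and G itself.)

G has 28 subgroups. Checking conjugation-invariance by order — order 1: 1/1 normal; order 2: 1/15 normal; order 4: 0/7 normal; order 7: 1/1 normal; order 14: 3/3 normal; order 28: 1/1 normal.
Total normal subgroups: 7.

7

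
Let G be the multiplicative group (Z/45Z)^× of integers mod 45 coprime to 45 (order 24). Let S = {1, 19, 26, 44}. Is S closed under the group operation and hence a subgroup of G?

Yes

|S| = 4 divides |G| = 24, consistent with Lagrange.
S contains the identity, every element's inverse is in S, and S is closed under ·: it is a subgroup.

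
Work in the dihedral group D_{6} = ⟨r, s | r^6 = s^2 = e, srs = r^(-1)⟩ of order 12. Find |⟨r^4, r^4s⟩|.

6

|⟨r^4⟩| = 3 and |⟨r^4s⟩| = 2, so |H| is a multiple of lcm(3, 2) = 6 and divides |G| = 12.
Closing under the operation: H = {e, r^2, r^4, s, r^2s, r^4s}, so |H| = 6.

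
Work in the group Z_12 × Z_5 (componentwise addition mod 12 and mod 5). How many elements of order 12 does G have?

An element (a,b) has order lcm(ord(a), ord(b)); count pairs with lcm equal to 12.
Enumerating gives 4 such elements.

4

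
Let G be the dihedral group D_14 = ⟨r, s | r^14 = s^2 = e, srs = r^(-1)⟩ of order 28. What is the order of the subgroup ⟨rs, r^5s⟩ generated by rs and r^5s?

14

|⟨rs⟩| = 2 and |⟨r^5s⟩| = 2, so |H| is a multiple of lcm(2, 2) = 2 and divides |G| = 28.
Closing under the operation: H = {e, r^2, r^4, r^6, r^8, r^10, r^12, rs, r^3s, r^5s, r^7s, r^9s, r^11s, r^13s}, so |H| = 14.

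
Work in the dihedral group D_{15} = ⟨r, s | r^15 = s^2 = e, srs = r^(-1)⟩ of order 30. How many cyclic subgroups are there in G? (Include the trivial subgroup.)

19

Group the elements of G by the cyclic subgroup they generate; each cyclic subgroup of order d accounts for φ(d) elements.
Cyclic subgroups by order — order 1: 1; order 2: 15; order 3: 1; order 5: 1; order 15: 1.
Total: 19.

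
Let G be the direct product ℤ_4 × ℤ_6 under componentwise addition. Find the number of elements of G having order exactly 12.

8

An element (a,b) has order lcm(ord(a), ord(b)); count pairs with lcm equal to 12.
Enumerating gives 8 such elements.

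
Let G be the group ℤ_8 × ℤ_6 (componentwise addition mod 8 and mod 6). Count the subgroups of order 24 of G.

3

|G| = 48 and 24 | 48, so subgroups of order 24 are possible by Lagrange.
The subgroups of order 24 are: {(0,0), (0,1), (0,2), (0,3), (0,4), (0,5), (2,0), (2,1), (2,2), (2,3), (2,4), (2,5), (4,0), (4,1), (4,2), (4,3), (4,4), (4,5), (6,0), (6,1), (6,2), (6,3), (6,4), (6,5)}; {(0,0), (0,2), (0,4), (1,0), (1,2), (1,4), (2,0), (2,2), (2,4), (3,0), (3,2), (3,4), (4,0), (4,2), (4,4), (5,0), (5,2), (5,4), (6,0), (6,2), (6,4), (7,0), (7,2), (7,4)}; {(0,0), (0,2), (0,4), (1,1), (1,3), (1,5), (2,0), (2,2), (2,4), (3,1), (3,3), (3,5), (4,0), (4,2), (4,4), (5,1), (5,3), (5,5), (6,0), (6,2), (6,4), (7,1), (7,3), (7,5)}.
So G has 3 subgroups of order 24.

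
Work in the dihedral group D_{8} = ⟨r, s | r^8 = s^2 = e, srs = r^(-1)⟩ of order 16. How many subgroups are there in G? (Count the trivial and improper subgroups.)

|G| = 16, so by Lagrange every subgroup order divides 16. Divisors: 1, 2, 4, 8, 16.
Subgroups by order — order 1: 1; order 2: 9; order 4: 5; order 8: 3; order 16: 1.
Total: 1 + 9 + 5 + 3 + 1 = 19.

19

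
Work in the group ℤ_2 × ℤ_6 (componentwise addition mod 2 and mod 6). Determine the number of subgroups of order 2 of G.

3

|G| = 12 and 2 | 12, so subgroups of order 2 are possible by Lagrange.
The subgroups of order 2 are: {(0,0), (0,3)}; {(0,0), (1,0)}; {(0,0), (1,3)}.
So G has 3 subgroups of order 2.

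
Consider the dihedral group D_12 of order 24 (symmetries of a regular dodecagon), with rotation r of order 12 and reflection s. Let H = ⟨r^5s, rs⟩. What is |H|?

|⟨r^5s⟩| = 2 and |⟨rs⟩| = 2, so |H| is a multiple of lcm(2, 2) = 2 and divides |G| = 24.
Closing under the operation: H = {e, r^4, r^8, rs, r^5s, r^9s}, so |H| = 6.

6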